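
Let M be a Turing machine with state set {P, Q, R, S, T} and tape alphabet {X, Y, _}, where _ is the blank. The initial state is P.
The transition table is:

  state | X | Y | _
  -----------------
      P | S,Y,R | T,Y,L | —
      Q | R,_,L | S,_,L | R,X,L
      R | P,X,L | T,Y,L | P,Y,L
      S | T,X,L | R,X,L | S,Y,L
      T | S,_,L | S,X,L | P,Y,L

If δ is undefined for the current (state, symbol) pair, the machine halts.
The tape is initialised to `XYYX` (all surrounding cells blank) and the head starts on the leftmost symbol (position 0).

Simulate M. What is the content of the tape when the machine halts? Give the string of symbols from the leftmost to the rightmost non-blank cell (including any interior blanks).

YYXYX

P | __[X]YYX   read X → write Y, move R, go to S
S | __Y[Y]YX   read Y → write X, move L, go to R
R | __[Y]XYX   read Y → write Y, move L, go to T
T | _[_]YXYX   read _ → write Y, move L, go to P
P | [_]YYXYX
The non-blank tape span at halt is YYXYX.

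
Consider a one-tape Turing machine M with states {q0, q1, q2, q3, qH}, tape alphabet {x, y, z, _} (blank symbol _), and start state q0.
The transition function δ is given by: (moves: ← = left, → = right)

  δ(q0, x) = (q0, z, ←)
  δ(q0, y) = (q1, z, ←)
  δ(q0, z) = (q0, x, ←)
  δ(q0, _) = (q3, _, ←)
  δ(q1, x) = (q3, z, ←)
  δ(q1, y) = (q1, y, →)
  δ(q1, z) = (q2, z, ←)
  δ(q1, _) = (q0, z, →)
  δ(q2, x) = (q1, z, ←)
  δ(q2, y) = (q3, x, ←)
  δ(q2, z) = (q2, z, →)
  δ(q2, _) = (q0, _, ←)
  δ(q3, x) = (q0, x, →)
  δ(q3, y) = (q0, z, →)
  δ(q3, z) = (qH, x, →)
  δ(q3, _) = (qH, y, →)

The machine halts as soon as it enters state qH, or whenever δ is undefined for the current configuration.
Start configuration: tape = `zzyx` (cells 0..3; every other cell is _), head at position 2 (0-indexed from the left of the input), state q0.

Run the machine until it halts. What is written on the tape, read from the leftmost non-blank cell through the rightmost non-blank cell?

y_xxxx

state=q0 head=2 tape=__zz[y]x_   (q0,y)→(q1,z,←)
state=q1 head=1 tape=__z[z]zx_   (q1,z)→(q2,z,←)
state=q2 head=0 tape=__[z]zzx_   (q2,z)→(q2,z,→)
state=q2 head=1 tape=__z[z]zx_   (q2,z)→(q2,z,→)
state=q2 head=2 tape=__zz[z]x_   (q2,z)→(q2,z,→)
state=q2 head=3 tape=__zzz[x]_   (q2,x)→(q1,z,←)
state=q1 head=2 tape=__zz[z]z_   (q1,z)→(q2,z,←)
state=q2 head=1 tape=__z[z]zz_   (q2,z)→(q2,z,→)
state=q2 head=2 tape=__zz[z]z_   (q2,z)→(q2,z,→)
state=q2 head=3 tape=__zzz[z]_   (q2,z)→(q2,z,→)
state=q2 head=4 tape=__zzzz[_]   (q2,_)→(q0,_,←)
state=q0 head=3 tape=__zzz[z]_   (q0,z)→(q0,x,←)
state=q0 head=2 tape=__zz[z]x_   (q0,z)→(q0,x,←)
state=q0 head=1 tape=__z[z]xx_   (q0,z)→(q0,x,←)
state=q0 head=0 tape=__[z]xxx_   (q0,z)→(q0,x,←)
state=q0 head=-1 tape=_[_]xxxx_   (q0,_)→(q3,_,←)
state=q3 head=-2 tape=[_]_xxxx_   (q3,_)→(qH,y,→)
state=qH head=-1 tape=y[_]xxxx_
The non-blank tape span at halt is y_xxxx.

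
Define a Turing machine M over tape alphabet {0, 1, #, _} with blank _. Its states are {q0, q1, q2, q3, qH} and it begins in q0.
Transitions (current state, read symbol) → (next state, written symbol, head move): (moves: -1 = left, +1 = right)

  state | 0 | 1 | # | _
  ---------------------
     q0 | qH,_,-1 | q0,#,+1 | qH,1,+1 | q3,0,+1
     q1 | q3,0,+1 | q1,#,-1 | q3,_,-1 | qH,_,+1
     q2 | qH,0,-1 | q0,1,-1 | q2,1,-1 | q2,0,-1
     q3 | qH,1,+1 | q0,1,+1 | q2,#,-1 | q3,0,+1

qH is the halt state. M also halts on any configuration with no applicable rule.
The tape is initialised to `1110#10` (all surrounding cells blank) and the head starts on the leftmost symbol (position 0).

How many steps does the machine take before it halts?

4

q0 | [1]110#10   read 1 → write #, move +1, go to q0
q0 | #[1]10#10   read 1 → write #, move +1, go to q0
q0 | ##[1]0#10   read 1 → write #, move +1, go to q0
q0 | ###[0]#10   read 0 → write _, move -1, go to qH
qH | ##[#]_#10
M halts after 4 transitions.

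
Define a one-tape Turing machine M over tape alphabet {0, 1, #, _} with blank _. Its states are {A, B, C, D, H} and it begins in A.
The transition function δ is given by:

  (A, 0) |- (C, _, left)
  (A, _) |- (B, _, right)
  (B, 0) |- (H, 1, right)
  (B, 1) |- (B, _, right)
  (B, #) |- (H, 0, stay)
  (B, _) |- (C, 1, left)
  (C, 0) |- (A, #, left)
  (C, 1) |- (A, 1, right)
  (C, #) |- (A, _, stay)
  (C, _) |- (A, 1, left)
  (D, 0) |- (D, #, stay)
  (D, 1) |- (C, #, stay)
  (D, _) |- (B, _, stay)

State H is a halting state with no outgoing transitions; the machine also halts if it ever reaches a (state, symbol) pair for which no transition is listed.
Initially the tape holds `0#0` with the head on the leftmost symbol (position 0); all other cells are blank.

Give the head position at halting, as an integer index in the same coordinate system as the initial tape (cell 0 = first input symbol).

1

state=A head=0 tape=__[0]#0   (A,0)→(C,_,left)
state=C head=-1 tape=_[_]_#0   (C,_)→(A,1,left)
state=A head=-2 tape=[_]1_#0   (A,_)→(B,_,right)
state=B head=-1 tape=_[1]_#0   (B,1)→(B,_,right)
state=B head=0 tape=__[_]#0   (B,_)→(C,1,left)
state=C head=-1 tape=_[_]1#0   (C,_)→(A,1,left)
state=A head=-2 tape=[_]11#0   (A,_)→(B,_,right)
state=B head=-1 tape=_[1]1#0   (B,1)→(B,_,right)
state=B head=0 tape=__[1]#0   (B,1)→(B,_,right)
state=B head=1 tape=___[#]0   (B,#)→(H,0,stay)
state=H head=1 tape=___[0]0
At halt the head is at cell 1.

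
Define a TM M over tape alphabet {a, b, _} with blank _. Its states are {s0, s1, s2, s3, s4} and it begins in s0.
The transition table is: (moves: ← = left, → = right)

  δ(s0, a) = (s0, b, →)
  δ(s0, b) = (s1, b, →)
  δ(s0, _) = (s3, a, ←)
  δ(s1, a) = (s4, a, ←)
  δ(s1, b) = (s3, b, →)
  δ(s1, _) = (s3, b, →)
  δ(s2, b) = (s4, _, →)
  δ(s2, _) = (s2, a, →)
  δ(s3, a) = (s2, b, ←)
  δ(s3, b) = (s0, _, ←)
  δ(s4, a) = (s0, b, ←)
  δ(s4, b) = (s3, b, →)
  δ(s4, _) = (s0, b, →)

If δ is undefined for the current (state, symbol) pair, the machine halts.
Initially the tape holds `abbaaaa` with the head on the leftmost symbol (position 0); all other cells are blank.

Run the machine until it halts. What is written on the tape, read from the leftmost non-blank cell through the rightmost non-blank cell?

s0 | [a]bbaaaa_   read a → write b, move →, go to s0
s0 | b[b]baaaa_   read b → write b, move →, go to s1
s1 | bb[b]aaaa_   read b → write b, move →, go to s3
s3 | bbb[a]aaa_   read a → write b, move ←, go to s2
s2 | bb[b]baaa_   read b → write _, move →, go to s4
s4 | bb_[b]aaa_   read b → write b, move →, go to s3
s3 | bb_b[a]aa_   read a → write b, move ←, go to s2
s2 | bb_[b]baa_   read b → write _, move →, go to s4
s4 | bb__[b]aa_   read b → write b, move →, go to s3
s3 | bb__b[a]a_   read a → write b, move ←, go to s2
s2 | bb__[b]ba_   read b → write _, move →, go to s4
s4 | bb___[b]a_   read b → write b, move →, go to s3
s3 | bb___b[a]_   read a → write b, move ←, go to s2
s2 | bb___[b]b_   read b → write _, move →, go to s4
s4 | bb____[b]_   read b → write b, move →, go to s3
s3 | bb____b[_]
The non-blank tape span at halt is bb____b.

bb____b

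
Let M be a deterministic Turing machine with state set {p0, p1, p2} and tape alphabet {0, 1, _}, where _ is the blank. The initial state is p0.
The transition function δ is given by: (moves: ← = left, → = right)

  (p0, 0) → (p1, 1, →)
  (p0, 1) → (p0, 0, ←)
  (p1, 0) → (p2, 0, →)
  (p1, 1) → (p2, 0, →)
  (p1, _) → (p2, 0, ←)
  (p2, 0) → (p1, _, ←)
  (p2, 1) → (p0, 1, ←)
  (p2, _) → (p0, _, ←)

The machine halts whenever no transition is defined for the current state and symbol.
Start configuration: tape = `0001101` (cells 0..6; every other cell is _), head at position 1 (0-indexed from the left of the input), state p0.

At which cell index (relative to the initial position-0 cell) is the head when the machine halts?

state=p0 head=1 tape=_0[0]01101   (p0,0)→(p1,1,→)
state=p1 head=2 tape=_01[0]1101   (p1,0)→(p2,0,→)
state=p2 head=3 tape=_010[1]101   (p2,1)→(p0,1,←)
state=p0 head=2 tape=_01[0]1101   (p0,0)→(p1,1,→)
state=p1 head=3 tape=_011[1]101   (p1,1)→(p2,0,→)
state=p2 head=4 tape=_0110[1]01   (p2,1)→(p0,1,←)
state=p0 head=3 tape=_011[0]101   (p0,0)→(p1,1,→)
state=p1 head=4 tape=_0111[1]01   (p1,1)→(p2,0,→)
state=p2 head=5 tape=_01110[0]1   (p2,0)→(p1,_,←)
state=p1 head=4 tape=_0111[0]_1   (p1,0)→(p2,0,→)
state=p2 head=5 tape=_01110[_]1   (p2,_)→(p0,_,←)
state=p0 head=4 tape=_0111[0]_1   (p0,0)→(p1,1,→)
state=p1 head=5 tape=_01111[_]1   (p1,_)→(p2,0,←)
state=p2 head=4 tape=_0111[1]01   (p2,1)→(p0,1,←)
state=p0 head=3 tape=_011[1]101   (p0,1)→(p0,0,←)
state=p0 head=2 tape=_01[1]0101   (p0,1)→(p0,0,←)
state=p0 head=1 tape=_0[1]00101   (p0,1)→(p0,0,←)
state=p0 head=0 tape=_[0]000101   (p0,0)→(p1,1,→)
state=p1 head=1 tape=_1[0]00101   (p1,0)→(p2,0,→)
state=p2 head=2 tape=_10[0]0101   (p2,0)→(p1,_,←)
state=p1 head=1 tape=_1[0]_0101   (p1,0)→(p2,0,→)
state=p2 head=2 tape=_10[_]0101   (p2,_)→(p0,_,←)
state=p0 head=1 tape=_1[0]_0101   (p0,0)→(p1,1,→)
state=p1 head=2 tape=_11[_]0101   (p1,_)→(p2,0,←)
state=p2 head=1 tape=_1[1]00101   (p2,1)→(p0,1,←)
state=p0 head=0 tape=_[1]100101   (p0,1)→(p0,0,←)
state=p0 head=-1 tape=[_]0100101
At halt the head is at cell -1.

-1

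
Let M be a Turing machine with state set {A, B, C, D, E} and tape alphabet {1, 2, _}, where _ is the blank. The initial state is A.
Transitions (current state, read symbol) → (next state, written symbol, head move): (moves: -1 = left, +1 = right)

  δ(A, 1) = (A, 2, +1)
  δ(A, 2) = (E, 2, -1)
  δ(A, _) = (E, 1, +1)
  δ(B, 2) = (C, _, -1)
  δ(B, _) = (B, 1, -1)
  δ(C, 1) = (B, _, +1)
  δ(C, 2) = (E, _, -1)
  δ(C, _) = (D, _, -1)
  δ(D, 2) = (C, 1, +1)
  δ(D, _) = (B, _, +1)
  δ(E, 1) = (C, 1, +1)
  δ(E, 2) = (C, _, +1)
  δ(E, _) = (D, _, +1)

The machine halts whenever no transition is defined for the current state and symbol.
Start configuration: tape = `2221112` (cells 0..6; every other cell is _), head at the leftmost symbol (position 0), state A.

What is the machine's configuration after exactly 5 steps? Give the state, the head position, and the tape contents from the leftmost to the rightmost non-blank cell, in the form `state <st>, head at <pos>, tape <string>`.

state C, head at 1, tape 1_21112

A | _[2]221112   read 2 → write 2, move -1, go to E
E | [_]2221112   read _ → write _, move +1, go to D
D | _[2]221112   read 2 → write 1, move +1, go to C
C | _1[2]21112   read 2 → write _, move -1, go to E
E | _[1]_21112   read 1 → write 1, move +1, go to C
C | _1[_]21112
After 5 steps: state C, head at 1, tape 1_21112.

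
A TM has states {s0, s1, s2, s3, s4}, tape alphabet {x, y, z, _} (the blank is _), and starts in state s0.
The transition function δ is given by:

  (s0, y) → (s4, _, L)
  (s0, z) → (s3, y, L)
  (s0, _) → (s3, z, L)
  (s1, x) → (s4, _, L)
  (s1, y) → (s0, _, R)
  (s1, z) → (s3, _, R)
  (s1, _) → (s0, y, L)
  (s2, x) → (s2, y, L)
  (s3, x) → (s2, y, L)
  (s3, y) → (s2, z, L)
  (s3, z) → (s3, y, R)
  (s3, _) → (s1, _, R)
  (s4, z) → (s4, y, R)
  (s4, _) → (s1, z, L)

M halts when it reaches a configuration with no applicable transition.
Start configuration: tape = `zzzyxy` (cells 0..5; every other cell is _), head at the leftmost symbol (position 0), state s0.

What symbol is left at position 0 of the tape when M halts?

state=s0 head=0 tape=_[z]zzyxy   (s0,z)→(s3,y,L)
state=s3 head=-1 tape=[_]yzzyxy   (s3,_)→(s1,_,R)
state=s1 head=0 tape=_[y]zzyxy   (s1,y)→(s0,_,R)
state=s0 head=1 tape=__[z]zyxy   (s0,z)→(s3,y,L)
state=s3 head=0 tape=_[_]yzyxy   (s3,_)→(s1,_,R)
state=s1 head=1 tape=__[y]zyxy   (s1,y)→(s0,_,R)
state=s0 head=2 tape=___[z]yxy   (s0,z)→(s3,y,L)
state=s3 head=1 tape=__[_]yyxy   (s3,_)→(s1,_,R)
state=s1 head=2 tape=___[y]yxy   (s1,y)→(s0,_,R)
state=s0 head=3 tape=____[y]xy   (s0,y)→(s4,_,L)
state=s4 head=2 tape=___[_]_xy   (s4,_)→(s1,z,L)
state=s1 head=1 tape=__[_]z_xy   (s1,_)→(s0,y,L)
state=s0 head=0 tape=_[_]yz_xy   (s0,_)→(s3,z,L)
state=s3 head=-1 tape=[_]zyz_xy   (s3,_)→(s1,_,R)
state=s1 head=0 tape=_[z]yz_xy   (s1,z)→(s3,_,R)
state=s3 head=1 tape=__[y]z_xy   (s3,y)→(s2,z,L)
state=s2 head=0 tape=_[_]zz_xy
Cell 0 holds _ when M halts.

_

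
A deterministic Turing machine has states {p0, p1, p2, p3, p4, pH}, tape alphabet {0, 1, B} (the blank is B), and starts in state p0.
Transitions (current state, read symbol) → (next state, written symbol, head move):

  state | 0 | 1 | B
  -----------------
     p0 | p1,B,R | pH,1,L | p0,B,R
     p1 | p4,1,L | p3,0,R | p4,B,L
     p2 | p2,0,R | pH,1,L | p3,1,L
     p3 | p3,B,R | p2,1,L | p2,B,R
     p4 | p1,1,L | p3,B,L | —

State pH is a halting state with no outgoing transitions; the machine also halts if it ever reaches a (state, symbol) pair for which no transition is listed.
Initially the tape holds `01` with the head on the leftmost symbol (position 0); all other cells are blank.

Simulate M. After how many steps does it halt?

6

p0 | [0]1BB   read 0 → write B, move R, go to p1
p1 | B[1]BB   read 1 → write 0, move R, go to p3
p3 | B0[B]B   read B → write B, move R, go to p2
p2 | B0B[B]   read B → write 1, move L, go to p3
p3 | B0[B]1   read B → write B, move R, go to p2
p2 | B0B[1]   read 1 → write 1, move L, go to pH
pH | B0[B]1
M halts after 6 transitions.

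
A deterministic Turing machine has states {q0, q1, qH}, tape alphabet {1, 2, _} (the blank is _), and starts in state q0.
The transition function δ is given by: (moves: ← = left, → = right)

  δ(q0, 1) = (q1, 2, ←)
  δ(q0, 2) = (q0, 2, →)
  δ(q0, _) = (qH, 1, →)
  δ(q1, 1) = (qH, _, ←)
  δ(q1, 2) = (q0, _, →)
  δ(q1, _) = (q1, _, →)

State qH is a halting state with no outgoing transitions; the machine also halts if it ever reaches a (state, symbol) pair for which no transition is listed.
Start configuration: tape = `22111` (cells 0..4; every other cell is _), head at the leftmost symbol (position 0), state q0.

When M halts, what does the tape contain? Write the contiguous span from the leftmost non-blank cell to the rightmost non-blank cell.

2___21

q0 | [2]2111__   read 2 → write 2, move →, go to q0
q0 | 2[2]111__   read 2 → write 2, move →, go to q0
q0 | 22[1]11__   read 1 → write 2, move ←, go to q1
q1 | 2[2]211__   read 2 → write _, move →, go to q0
q0 | 2_[2]11__   read 2 → write 2, move →, go to q0
q0 | 2_2[1]1__   read 1 → write 2, move ←, go to q1
q1 | 2_[2]21__   read 2 → write _, move →, go to q0
q0 | 2__[2]1__   read 2 → write 2, move →, go to q0
q0 | 2__2[1]__   read 1 → write 2, move ←, go to q1
q1 | 2__[2]2__   read 2 → write _, move →, go to q0
q0 | 2___[2]__   read 2 → write 2, move →, go to q0
q0 | 2___2[_]_   read _ → write 1, move →, go to qH
qH | 2___21[_]
The non-blank tape span at halt is 2___21.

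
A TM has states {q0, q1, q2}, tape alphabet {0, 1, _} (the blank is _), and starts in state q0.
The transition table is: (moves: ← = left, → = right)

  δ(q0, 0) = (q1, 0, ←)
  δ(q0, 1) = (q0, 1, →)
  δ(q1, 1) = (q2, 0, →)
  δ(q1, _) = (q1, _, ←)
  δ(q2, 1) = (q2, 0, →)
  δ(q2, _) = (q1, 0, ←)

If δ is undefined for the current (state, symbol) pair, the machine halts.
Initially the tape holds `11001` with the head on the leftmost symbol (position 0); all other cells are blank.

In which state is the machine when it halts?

q2

q0 | [1]1001   read 1 → write 1, move →, go to q0
q0 | 1[1]001   read 1 → write 1, move →, go to q0
q0 | 11[0]01   read 0 → write 0, move ←, go to q1
q1 | 1[1]001   read 1 → write 0, move →, go to q2
q2 | 10[0]01
No transition is defined for (q2, 0); M halts in state q2.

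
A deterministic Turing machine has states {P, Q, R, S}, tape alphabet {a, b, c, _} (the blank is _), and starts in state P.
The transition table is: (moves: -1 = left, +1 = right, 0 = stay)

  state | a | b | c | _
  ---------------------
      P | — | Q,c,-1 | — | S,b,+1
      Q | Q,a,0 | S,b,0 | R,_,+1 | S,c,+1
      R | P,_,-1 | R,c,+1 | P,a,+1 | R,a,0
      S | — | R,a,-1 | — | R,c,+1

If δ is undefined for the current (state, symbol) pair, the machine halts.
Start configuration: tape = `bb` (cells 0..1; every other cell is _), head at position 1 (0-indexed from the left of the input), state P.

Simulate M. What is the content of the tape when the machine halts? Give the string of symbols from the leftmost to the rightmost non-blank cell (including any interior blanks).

bc_c

state=P head=1 tape=__b[b]   (P,b)→(Q,c,-1)
state=Q head=0 tape=__[b]c   (Q,b)→(S,b,0)
state=S head=0 tape=__[b]c   (S,b)→(R,a,-1)
state=R head=-1 tape=_[_]ac   (R,_)→(R,a,0)
state=R head=-1 tape=_[a]ac   (R,a)→(P,_,-1)
state=P head=-2 tape=[_]_ac   (P,_)→(S,b,+1)
state=S head=-1 tape=b[_]ac   (S,_)→(R,c,+1)
state=R head=0 tape=bc[a]c   (R,a)→(P,_,-1)
state=P head=-1 tape=b[c]_c
The non-blank tape span at halt is bc_c.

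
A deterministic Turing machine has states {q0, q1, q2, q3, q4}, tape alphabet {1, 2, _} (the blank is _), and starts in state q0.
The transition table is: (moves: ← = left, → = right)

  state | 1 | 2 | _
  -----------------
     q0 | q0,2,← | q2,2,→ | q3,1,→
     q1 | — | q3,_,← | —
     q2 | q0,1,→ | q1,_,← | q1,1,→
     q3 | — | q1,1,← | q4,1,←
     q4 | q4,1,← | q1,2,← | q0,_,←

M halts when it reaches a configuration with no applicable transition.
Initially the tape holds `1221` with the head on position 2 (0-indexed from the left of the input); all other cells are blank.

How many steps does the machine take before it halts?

q0 | 12[2]1__   read 2 → write 2, move →, go to q2
q2 | 122[1]__   read 1 → write 1, move →, go to q0
q0 | 1221[_]_   read _ → write 1, move →, go to q3
q3 | 12211[_]   read _ → write 1, move ←, go to q4
q4 | 1221[1]1   read 1 → write 1, move ←, go to q4
q4 | 122[1]11   read 1 → write 1, move ←, go to q4
q4 | 12[2]111   read 2 → write 2, move ←, go to q1
q1 | 1[2]2111   read 2 → write _, move ←, go to q3
q3 | [1]_2111
M halts after 8 transitions.

8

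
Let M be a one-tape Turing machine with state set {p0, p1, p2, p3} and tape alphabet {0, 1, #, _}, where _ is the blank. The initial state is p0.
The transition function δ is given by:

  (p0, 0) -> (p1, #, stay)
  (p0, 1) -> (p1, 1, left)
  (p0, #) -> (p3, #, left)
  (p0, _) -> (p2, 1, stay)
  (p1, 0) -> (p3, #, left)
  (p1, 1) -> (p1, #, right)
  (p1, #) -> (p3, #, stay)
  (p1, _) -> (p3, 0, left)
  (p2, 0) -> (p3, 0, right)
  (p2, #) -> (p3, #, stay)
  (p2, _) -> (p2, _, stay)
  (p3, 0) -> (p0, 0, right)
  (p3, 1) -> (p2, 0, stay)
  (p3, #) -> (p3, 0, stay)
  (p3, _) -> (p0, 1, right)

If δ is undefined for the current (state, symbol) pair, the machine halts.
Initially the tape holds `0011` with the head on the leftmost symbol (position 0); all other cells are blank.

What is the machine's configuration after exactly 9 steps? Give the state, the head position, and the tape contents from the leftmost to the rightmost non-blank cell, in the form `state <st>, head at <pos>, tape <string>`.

state p1, head at 1, tape 0011

p0 | [0]011   read 0 → write #, move stay, go to p1
p1 | [#]011   read # → write #, move stay, go to p3
p3 | [#]011   read # → write 0, move stay, go to p3
p3 | [0]011   read 0 → write 0, move right, go to p0
p0 | 0[0]11   read 0 → write #, move stay, go to p1
p1 | 0[#]11   read # → write #, move stay, go to p3
p3 | 0[#]11   read # → write 0, move stay, go to p3
p3 | 0[0]11   read 0 → write 0, move right, go to p0
p0 | 00[1]1   read 1 → write 1, move left, go to p1
p1 | 0[0]11
After 9 steps: state p1, head at 1, tape 0011.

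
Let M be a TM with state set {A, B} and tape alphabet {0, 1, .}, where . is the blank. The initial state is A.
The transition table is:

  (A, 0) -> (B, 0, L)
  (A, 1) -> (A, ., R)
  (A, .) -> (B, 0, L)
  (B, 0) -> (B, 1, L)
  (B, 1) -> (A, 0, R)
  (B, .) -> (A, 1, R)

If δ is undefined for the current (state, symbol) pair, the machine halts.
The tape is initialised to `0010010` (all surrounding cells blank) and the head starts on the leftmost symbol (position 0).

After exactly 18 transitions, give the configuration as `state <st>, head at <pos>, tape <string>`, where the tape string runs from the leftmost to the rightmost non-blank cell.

state A, head at 0, tape 010010010

state=A head=0 tape=..[0]010010   (A,0)→(B,0,L)
state=B head=-1 tape=.[.]0010010   (B,.)→(A,1,R)
state=A head=0 tape=.1[0]010010   (A,0)→(B,0,L)
state=B head=-1 tape=.[1]0010010   (B,1)→(A,0,R)
state=A head=0 tape=.0[0]010010   (A,0)→(B,0,L)
state=B head=-1 tape=.[0]0010010   (B,0)→(B,1,L)
state=B head=-2 tape=[.]10010010   (B,.)→(A,1,R)
state=A head=-1 tape=1[1]0010010   (A,1)→(A,.,R)
state=A head=0 tape=1.[0]010010   (A,0)→(B,0,L)
state=B head=-1 tape=1[.]0010010   (B,.)→(A,1,R)
state=A head=0 tape=11[0]010010   (A,0)→(B,0,L)
state=B head=-1 tape=1[1]0010010   (B,1)→(A,0,R)
state=A head=0 tape=10[0]010010   (A,0)→(B,0,L)
state=B head=-1 tape=1[0]0010010   (B,0)→(B,1,L)
state=B head=-2 tape=[1]10010010   (B,1)→(A,0,R)
state=A head=-1 tape=0[1]0010010   (A,1)→(A,.,R)
state=A head=0 tape=0.[0]010010   (A,0)→(B,0,L)
state=B head=-1 tape=0[.]0010010   (B,.)→(A,1,R)
state=A head=0 tape=01[0]010010
After 18 steps: state A, head at 0, tape 010010010.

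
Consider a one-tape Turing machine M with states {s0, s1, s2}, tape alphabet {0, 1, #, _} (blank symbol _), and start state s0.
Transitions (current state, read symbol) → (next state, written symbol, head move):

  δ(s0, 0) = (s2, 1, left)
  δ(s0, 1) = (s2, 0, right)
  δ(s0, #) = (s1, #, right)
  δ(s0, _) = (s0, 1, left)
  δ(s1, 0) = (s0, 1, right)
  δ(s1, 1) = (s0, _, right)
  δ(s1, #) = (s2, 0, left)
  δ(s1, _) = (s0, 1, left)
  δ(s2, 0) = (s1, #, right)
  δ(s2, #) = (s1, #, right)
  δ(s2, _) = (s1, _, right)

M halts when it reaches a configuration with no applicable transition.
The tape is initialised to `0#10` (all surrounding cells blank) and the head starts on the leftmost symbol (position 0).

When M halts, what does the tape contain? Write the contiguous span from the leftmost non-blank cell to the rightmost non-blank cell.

#_01

s0 | _[0]#10_   read 0 → write 1, move left, go to s2
s2 | [_]1#10_   read _ → write _, move right, go to s1
s1 | _[1]#10_   read 1 → write _, move right, go to s0
s0 | __[#]10_   read # → write #, move right, go to s1
s1 | __#[1]0_   read 1 → write _, move right, go to s0
s0 | __#_[0]_   read 0 → write 1, move left, go to s2
s2 | __#[_]1_   read _ → write _, move right, go to s1
s1 | __#_[1]_   read 1 → write _, move right, go to s0
s0 | __#__[_]   read _ → write 1, move left, go to s0
s0 | __#_[_]1   read _ → write 1, move left, go to s0
s0 | __#[_]11   read _ → write 1, move left, go to s0
s0 | __[#]111   read # → write #, move right, go to s1
s1 | __#[1]11   read 1 → write _, move right, go to s0
s0 | __#_[1]1   read 1 → write 0, move right, go to s2
s2 | __#_0[1]
The non-blank tape span at halt is #_01.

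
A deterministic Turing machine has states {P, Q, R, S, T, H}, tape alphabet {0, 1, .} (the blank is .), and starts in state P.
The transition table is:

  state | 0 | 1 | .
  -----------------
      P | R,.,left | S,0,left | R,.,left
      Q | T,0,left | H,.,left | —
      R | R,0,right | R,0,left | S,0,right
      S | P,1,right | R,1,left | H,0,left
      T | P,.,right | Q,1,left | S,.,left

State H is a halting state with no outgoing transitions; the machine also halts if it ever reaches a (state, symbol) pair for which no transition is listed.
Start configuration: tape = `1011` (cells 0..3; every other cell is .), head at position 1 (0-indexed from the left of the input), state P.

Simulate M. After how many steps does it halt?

19

state=P head=1 tape=.1[0]11..   (P,0)→(R,.,left)
state=R head=0 tape=.[1].11..   (R,1)→(R,0,left)
state=R head=-1 tape=[.]0.11..   (R,.)→(S,0,right)
state=S head=0 tape=0[0].11..   (S,0)→(P,1,right)
state=P head=1 tape=01[.]11..   (P,.)→(R,.,left)
state=R head=0 tape=0[1].11..   (R,1)→(R,0,left)
state=R head=-1 tape=[0]0.11..   (R,0)→(R,0,right)
state=R head=0 tape=0[0].11..   (R,0)→(R,0,right)
state=R head=1 tape=00[.]11..   (R,.)→(S,0,right)
state=S head=2 tape=000[1]1..   (S,1)→(R,1,left)
state=R head=1 tape=00[0]11..   (R,0)→(R,0,right)
state=R head=2 tape=000[1]1..   (R,1)→(R,0,left)
state=R head=1 tape=00[0]01..   (R,0)→(R,0,right)
state=R head=2 tape=000[0]1..   (R,0)→(R,0,right)
state=R head=3 tape=0000[1]..   (R,1)→(R,0,left)
state=R head=2 tape=000[0]0..   (R,0)→(R,0,right)
state=R head=3 tape=0000[0]..   (R,0)→(R,0,right)
state=R head=4 tape=00000[.].   (R,.)→(S,0,right)
state=S head=5 tape=000000[.]   (S,.)→(H,0,left)
state=H head=4 tape=00000[0]0
M halts after 19 transitions.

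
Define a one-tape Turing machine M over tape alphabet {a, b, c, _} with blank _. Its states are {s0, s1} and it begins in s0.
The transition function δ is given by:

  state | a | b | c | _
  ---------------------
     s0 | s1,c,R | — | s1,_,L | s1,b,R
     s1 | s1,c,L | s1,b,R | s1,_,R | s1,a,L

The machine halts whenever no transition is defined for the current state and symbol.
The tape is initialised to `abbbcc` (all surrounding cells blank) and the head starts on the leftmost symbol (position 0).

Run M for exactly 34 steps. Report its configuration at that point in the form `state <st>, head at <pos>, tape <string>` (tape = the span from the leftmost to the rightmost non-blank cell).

state s1, head at 6, tape cbbb__c

state=s0 head=0 tape=[a]bbbcc_   (s0,a)→(s1,c,R)
state=s1 head=1 tape=c[b]bbcc_   (s1,b)→(s1,b,R)
state=s1 head=2 tape=cb[b]bcc_   (s1,b)→(s1,b,R)
state=s1 head=3 tape=cbb[b]cc_   (s1,b)→(s1,b,R)
state=s1 head=4 tape=cbbb[c]c_   (s1,c)→(s1,_,R)
state=s1 head=5 tape=cbbb_[c]_   (s1,c)→(s1,_,R)
state=s1 head=6 tape=cbbb__[_]   (s1,_)→(s1,a,L)
state=s1 head=5 tape=cbbb_[_]a   (s1,_)→(s1,a,L)
state=s1 head=4 tape=cbbb[_]aa   (s1,_)→(s1,a,L)
state=s1 head=3 tape=cbb[b]aaa   (s1,b)→(s1,b,R)
state=s1 head=4 tape=cbbb[a]aa   (s1,a)→(s1,c,L)
state=s1 head=3 tape=cbb[b]caa   (s1,b)→(s1,b,R)
state=s1 head=4 tape=cbbb[c]aa   (s1,c)→(s1,_,R)
state=s1 head=5 tape=cbbb_[a]a   (s1,a)→(s1,c,L)
state=s1 head=4 tape=cbbb[_]ca   (s1,_)→(s1,a,L)
state=s1 head=3 tape=cbb[b]aca   (s1,b)→(s1,b,R)
state=s1 head=4 tape=cbbb[a]ca   (s1,a)→(s1,c,L)
state=s1 head=3 tape=cbb[b]cca   (s1,b)→(s1,b,R)
state=s1 head=4 tape=cbbb[c]ca   (s1,c)→(s1,_,R)
state=s1 head=5 tape=cbbb_[c]a   (s1,c)→(s1,_,R)
state=s1 head=6 tape=cbbb__[a]   (s1,a)→(s1,c,L)
state=s1 head=5 tape=cbbb_[_]c   (s1,_)→(s1,a,L)
state=s1 head=4 tape=cbbb[_]ac   (s1,_)→(s1,a,L)
state=s1 head=3 tape=cbb[b]aac   (s1,b)→(s1,b,R)
state=s1 head=4 tape=cbbb[a]ac   (s1,a)→(s1,c,L)
state=s1 head=3 tape=cbb[b]cac   (s1,b)→(s1,b,R)
state=s1 head=4 tape=cbbb[c]ac   (s1,c)→(s1,_,R)
state=s1 head=5 tape=cbbb_[a]c   (s1,a)→(s1,c,L)
state=s1 head=4 tape=cbbb[_]cc   (s1,_)→(s1,a,L)
state=s1 head=3 tape=cbb[b]acc   (s1,b)→(s1,b,R)
state=s1 head=4 tape=cbbb[a]cc   (s1,a)→(s1,c,L)
state=s1 head=3 tape=cbb[b]ccc   (s1,b)→(s1,b,R)
state=s1 head=4 tape=cbbb[c]cc   (s1,c)→(s1,_,R)
state=s1 head=5 tape=cbbb_[c]c   (s1,c)→(s1,_,R)
state=s1 head=6 tape=cbbb__[c]
After 34 steps: state s1, head at 6, tape cbbb__c.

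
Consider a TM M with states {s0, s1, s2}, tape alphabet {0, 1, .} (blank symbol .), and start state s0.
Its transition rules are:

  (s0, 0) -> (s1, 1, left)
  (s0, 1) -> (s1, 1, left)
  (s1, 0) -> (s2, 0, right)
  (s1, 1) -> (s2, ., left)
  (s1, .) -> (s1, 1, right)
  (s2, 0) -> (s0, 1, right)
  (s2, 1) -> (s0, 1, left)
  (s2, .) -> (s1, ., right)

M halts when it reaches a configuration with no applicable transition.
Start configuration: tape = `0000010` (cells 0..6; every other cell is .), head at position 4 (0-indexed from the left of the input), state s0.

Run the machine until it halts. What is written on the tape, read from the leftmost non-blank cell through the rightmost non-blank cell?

1.111110

state=s0 head=4 tape=..0000[0]10   (s0,0)→(s1,1,left)
state=s1 head=3 tape=..000[0]110   (s1,0)→(s2,0,right)
state=s2 head=4 tape=..0000[1]10   (s2,1)→(s0,1,left)
state=s0 head=3 tape=..000[0]110   (s0,0)→(s1,1,left)
state=s1 head=2 tape=..00[0]1110   (s1,0)→(s2,0,right)
state=s2 head=3 tape=..000[1]110   (s2,1)→(s0,1,left)
state=s0 head=2 tape=..00[0]1110   (s0,0)→(s1,1,left)
state=s1 head=1 tape=..0[0]11110   (s1,0)→(s2,0,right)
state=s2 head=2 tape=..00[1]1110   (s2,1)→(s0,1,left)
state=s0 head=1 tape=..0[0]11110   (s0,0)→(s1,1,left)
state=s1 head=0 tape=..[0]111110   (s1,0)→(s2,0,right)
state=s2 head=1 tape=..0[1]11110   (s2,1)→(s0,1,left)
state=s0 head=0 tape=..[0]111110   (s0,0)→(s1,1,left)
state=s1 head=-1 tape=.[.]1111110   (s1,.)→(s1,1,right)
state=s1 head=0 tape=.1[1]111110   (s1,1)→(s2,.,left)
state=s2 head=-1 tape=.[1].111110   (s2,1)→(s0,1,left)
state=s0 head=-2 tape=[.]1.111110
The non-blank tape span at halt is 1.111110.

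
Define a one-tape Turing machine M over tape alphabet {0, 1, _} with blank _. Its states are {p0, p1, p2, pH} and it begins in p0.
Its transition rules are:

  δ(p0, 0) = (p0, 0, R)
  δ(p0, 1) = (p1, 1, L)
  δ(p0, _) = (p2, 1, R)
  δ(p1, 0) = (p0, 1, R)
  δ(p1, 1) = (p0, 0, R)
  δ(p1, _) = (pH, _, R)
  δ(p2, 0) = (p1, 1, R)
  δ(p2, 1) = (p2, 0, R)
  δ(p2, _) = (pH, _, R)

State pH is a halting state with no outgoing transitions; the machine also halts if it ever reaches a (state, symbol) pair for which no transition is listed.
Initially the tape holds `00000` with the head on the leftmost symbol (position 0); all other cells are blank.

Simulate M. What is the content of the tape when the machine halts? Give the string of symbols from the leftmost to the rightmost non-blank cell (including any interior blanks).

p0 | [0]0000___   read 0 → write 0, move R, go to p0
p0 | 0[0]000___   read 0 → write 0, move R, go to p0
p0 | 00[0]00___   read 0 → write 0, move R, go to p0
p0 | 000[0]0___   read 0 → write 0, move R, go to p0
p0 | 0000[0]___   read 0 → write 0, move R, go to p0
p0 | 00000[_]__   read _ → write 1, move R, go to p2
p2 | 000001[_]_   read _ → write _, move R, go to pH
pH | 000001_[_]
The non-blank tape span at halt is 000001.

000001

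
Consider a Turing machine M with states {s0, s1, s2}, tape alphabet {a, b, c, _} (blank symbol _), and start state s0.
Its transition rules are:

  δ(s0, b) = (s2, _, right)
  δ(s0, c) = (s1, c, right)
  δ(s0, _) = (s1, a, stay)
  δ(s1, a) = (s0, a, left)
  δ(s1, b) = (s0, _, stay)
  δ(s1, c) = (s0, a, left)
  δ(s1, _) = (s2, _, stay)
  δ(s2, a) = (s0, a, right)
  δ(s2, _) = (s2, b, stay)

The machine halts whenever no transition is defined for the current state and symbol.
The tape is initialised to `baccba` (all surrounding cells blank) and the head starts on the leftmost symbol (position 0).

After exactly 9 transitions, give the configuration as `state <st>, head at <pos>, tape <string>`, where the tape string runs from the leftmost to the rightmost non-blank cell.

s0 | [b]accba   read b → write _, move right, go to s2
s2 | _[a]ccba   read a → write a, move right, go to s0
s0 | _a[c]cba   read c → write c, move right, go to s1
s1 | _ac[c]ba   read c → write a, move left, go to s0
s0 | _a[c]aba   read c → write c, move right, go to s1
s1 | _ac[a]ba   read a → write a, move left, go to s0
s0 | _a[c]aba   read c → write c, move right, go to s1
s1 | _ac[a]ba   read a → write a, move left, go to s0
s0 | _a[c]aba   read c → write c, move right, go to s1
s1 | _ac[a]ba
After 9 steps: state s1, head at 3, tape acaba.

state s1, head at 3, tape acaba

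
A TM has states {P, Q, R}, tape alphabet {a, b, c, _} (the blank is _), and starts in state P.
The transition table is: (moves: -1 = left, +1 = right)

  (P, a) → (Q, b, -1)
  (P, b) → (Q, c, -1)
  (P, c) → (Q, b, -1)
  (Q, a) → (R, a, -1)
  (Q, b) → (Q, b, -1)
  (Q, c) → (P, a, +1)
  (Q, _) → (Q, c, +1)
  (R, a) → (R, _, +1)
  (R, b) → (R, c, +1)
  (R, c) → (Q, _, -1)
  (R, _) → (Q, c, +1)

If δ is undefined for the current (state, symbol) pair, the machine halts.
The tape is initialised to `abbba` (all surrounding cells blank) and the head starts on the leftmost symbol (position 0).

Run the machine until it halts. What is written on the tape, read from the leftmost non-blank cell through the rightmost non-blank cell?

P | ___[a]bbba   read a → write b, move -1, go to Q
Q | __[_]bbbba   read _ → write c, move +1, go to Q
Q | __c[b]bbba   read b → write b, move -1, go to Q
Q | __[c]bbbba   read c → write a, move +1, go to P
P | __a[b]bbba   read b → write c, move -1, go to Q
Q | __[a]cbbba   read a → write a, move -1, go to R
R | _[_]acbbba   read _ → write c, move +1, go to Q
Q | _c[a]cbbba   read a → write a, move -1, go to R
R | _[c]acbbba   read c → write _, move -1, go to Q
Q | [_]_acbbba   read _ → write c, move +1, go to Q
Q | c[_]acbbba   read _ → write c, move +1, go to Q
Q | cc[a]cbbba   read a → write a, move -1, go to R
R | c[c]acbbba   read c → write _, move -1, go to Q
Q | [c]_acbbba   read c → write a, move +1, go to P
P | a[_]acbbba
The non-blank tape span at halt is a_acbbba.

a_acbbba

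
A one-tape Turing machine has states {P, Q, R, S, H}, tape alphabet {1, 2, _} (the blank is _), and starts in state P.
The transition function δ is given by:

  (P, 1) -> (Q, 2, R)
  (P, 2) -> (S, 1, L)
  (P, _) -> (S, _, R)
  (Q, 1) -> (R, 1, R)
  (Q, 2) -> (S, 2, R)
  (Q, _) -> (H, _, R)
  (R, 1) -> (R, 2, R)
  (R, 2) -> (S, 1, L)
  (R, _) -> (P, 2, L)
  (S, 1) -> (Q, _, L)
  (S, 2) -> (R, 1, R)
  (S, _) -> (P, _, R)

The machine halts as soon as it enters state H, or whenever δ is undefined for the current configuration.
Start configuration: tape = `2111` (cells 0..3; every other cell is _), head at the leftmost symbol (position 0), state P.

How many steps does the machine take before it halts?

27

state=P head=0 tape=_[2]111____   (P,2)→(S,1,L)
state=S head=-1 tape=[_]1111____   (S,_)→(P,_,R)
state=P head=0 tape=_[1]111____   (P,1)→(Q,2,R)
state=Q head=1 tape=_2[1]11____   (Q,1)→(R,1,R)
state=R head=2 tape=_21[1]1____   (R,1)→(R,2,R)
state=R head=3 tape=_212[1]____   (R,1)→(R,2,R)
state=R head=4 tape=_2122[_]___   (R,_)→(P,2,L)
state=P head=3 tape=_212[2]2___   (P,2)→(S,1,L)
state=S head=2 tape=_21[2]12___   (S,2)→(R,1,R)
state=R head=3 tape=_211[1]2___   (R,1)→(R,2,R)
state=R head=4 tape=_2112[2]___   (R,2)→(S,1,L)
state=S head=3 tape=_211[2]1___   (S,2)→(R,1,R)
state=R head=4 tape=_2111[1]___   (R,1)→(R,2,R)
state=R head=5 tape=_21112[_]__   (R,_)→(P,2,L)
state=P head=4 tape=_2111[2]2__   (P,2)→(S,1,L)
state=S head=3 tape=_211[1]12__   (S,1)→(Q,_,L)
state=Q head=2 tape=_21[1]_12__   (Q,1)→(R,1,R)
state=R head=3 tape=_211[_]12__   (R,_)→(P,2,L)
state=P head=2 tape=_21[1]212__   (P,1)→(Q,2,R)
state=Q head=3 tape=_212[2]12__   (Q,2)→(S,2,R)
state=S head=4 tape=_2122[1]2__   (S,1)→(Q,_,L)
state=Q head=3 tape=_212[2]_2__   (Q,2)→(S,2,R)
state=S head=4 tape=_2122[_]2__   (S,_)→(P,_,R)
state=P head=5 tape=_2122_[2]__   (P,2)→(S,1,L)
state=S head=4 tape=_2122[_]1__   (S,_)→(P,_,R)
state=P head=5 tape=_2122_[1]__   (P,1)→(Q,2,R)
state=Q head=6 tape=_2122_2[_]_   (Q,_)→(H,_,R)
state=H head=7 tape=_2122_2_[_]
M halts after 27 transitions.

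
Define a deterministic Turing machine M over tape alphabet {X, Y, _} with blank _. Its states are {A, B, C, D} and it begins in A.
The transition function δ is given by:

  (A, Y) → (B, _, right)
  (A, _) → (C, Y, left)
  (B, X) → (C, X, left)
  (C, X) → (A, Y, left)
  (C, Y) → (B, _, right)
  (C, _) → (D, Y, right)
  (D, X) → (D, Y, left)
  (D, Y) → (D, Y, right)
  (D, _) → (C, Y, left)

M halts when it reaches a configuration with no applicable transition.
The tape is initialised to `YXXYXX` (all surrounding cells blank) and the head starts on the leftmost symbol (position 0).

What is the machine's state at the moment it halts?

B

A | [Y]XXYXX_   read Y → write _, move right, go to B
B | _[X]XYXX_   read X → write X, move left, go to C
C | [_]XXYXX_   read _ → write Y, move right, go to D
D | Y[X]XYXX_   read X → write Y, move left, go to D
D | [Y]YXYXX_   read Y → write Y, move right, go to D
D | Y[Y]XYXX_   read Y → write Y, move right, go to D
D | YY[X]YXX_   read X → write Y, move left, go to D
D | Y[Y]YYXX_   read Y → write Y, move right, go to D
D | YY[Y]YXX_   read Y → write Y, move right, go to D
D | YYY[Y]XX_   read Y → write Y, move right, go to D
D | YYYY[X]X_   read X → write Y, move left, go to D
D | YYY[Y]YX_   read Y → write Y, move right, go to D
D | YYYY[Y]X_   read Y → write Y, move right, go to D
D | YYYYY[X]_   read X → write Y, move left, go to D
D | YYYY[Y]Y_   read Y → write Y, move right, go to D
D | YYYYY[Y]_   read Y → write Y, move right, go to D
D | YYYYYY[_]   read _ → write Y, move left, go to C
C | YYYYY[Y]Y   read Y → write _, move right, go to B
B | YYYYY_[Y]
No transition is defined for (B, Y); M halts in state B.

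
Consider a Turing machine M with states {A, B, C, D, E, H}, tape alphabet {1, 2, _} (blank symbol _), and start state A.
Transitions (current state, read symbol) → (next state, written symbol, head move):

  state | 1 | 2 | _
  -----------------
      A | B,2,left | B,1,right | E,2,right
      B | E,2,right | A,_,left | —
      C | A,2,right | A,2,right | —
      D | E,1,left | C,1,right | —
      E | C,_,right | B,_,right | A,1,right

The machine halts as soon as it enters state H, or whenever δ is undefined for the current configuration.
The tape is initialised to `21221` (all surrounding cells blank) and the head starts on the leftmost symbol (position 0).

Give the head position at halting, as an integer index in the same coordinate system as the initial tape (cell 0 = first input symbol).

A | [2]1221_   read 2 → write 1, move right, go to B
B | 1[1]221_   read 1 → write 2, move right, go to E
E | 12[2]21_   read 2 → write _, move right, go to B
B | 12_[2]1_   read 2 → write _, move left, go to A
A | 12[_]_1_   read _ → write 2, move right, go to E
E | 122[_]1_   read _ → write 1, move right, go to A
A | 1221[1]_   read 1 → write 2, move left, go to B
B | 122[1]2_   read 1 → write 2, move right, go to E
E | 1222[2]_   read 2 → write _, move right, go to B
B | 1222_[_]
At halt the head is at cell 5.

5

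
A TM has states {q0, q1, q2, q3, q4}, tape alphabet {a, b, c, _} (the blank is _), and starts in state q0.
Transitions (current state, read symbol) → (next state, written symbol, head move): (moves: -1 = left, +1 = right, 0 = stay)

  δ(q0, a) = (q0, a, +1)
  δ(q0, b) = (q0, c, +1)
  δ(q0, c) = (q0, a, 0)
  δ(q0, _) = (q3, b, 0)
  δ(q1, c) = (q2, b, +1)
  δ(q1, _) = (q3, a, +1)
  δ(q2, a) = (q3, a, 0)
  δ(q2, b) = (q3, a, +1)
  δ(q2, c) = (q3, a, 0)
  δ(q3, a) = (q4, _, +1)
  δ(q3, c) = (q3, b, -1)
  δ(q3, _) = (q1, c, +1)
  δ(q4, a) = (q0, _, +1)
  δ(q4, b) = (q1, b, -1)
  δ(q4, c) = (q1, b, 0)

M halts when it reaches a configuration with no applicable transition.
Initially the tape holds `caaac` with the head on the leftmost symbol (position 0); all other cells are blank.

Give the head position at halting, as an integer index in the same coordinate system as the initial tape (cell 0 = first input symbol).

state=q0 head=0 tape=[c]aaac_   (q0,c)→(q0,a,0)
state=q0 head=0 tape=[a]aaac_   (q0,a)→(q0,a,+1)
state=q0 head=1 tape=a[a]aac_   (q0,a)→(q0,a,+1)
state=q0 head=2 tape=aa[a]ac_   (q0,a)→(q0,a,+1)
state=q0 head=3 tape=aaa[a]c_   (q0,a)→(q0,a,+1)
state=q0 head=4 tape=aaaa[c]_   (q0,c)→(q0,a,0)
state=q0 head=4 tape=aaaa[a]_   (q0,a)→(q0,a,+1)
state=q0 head=5 tape=aaaaa[_]   (q0,_)→(q3,b,0)
state=q3 head=5 tape=aaaaa[b]
At halt the head is at cell 5.

5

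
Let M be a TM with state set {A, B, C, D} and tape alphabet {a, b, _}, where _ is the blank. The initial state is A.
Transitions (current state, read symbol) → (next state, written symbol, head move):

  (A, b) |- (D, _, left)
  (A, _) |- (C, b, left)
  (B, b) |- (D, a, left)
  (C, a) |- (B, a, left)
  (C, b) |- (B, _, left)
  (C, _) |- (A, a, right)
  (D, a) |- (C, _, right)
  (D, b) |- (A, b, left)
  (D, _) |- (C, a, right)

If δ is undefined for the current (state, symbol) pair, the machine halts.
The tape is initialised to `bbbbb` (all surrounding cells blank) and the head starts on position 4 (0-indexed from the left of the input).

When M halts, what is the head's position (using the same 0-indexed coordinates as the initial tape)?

0

state=A head=4 tape=_bbbb[b]   (A,b)→(D,_,left)
state=D head=3 tape=_bbb[b]_   (D,b)→(A,b,left)
state=A head=2 tape=_bb[b]b_   (A,b)→(D,_,left)
state=D head=1 tape=_b[b]_b_   (D,b)→(A,b,left)
state=A head=0 tape=_[b]b_b_   (A,b)→(D,_,left)
state=D head=-1 tape=[_]_b_b_   (D,_)→(C,a,right)
state=C head=0 tape=a[_]b_b_   (C,_)→(A,a,right)
state=A head=1 tape=aa[b]_b_   (A,b)→(D,_,left)
state=D head=0 tape=a[a]__b_   (D,a)→(C,_,right)
state=C head=1 tape=a_[_]_b_   (C,_)→(A,a,right)
state=A head=2 tape=a_a[_]b_   (A,_)→(C,b,left)
state=C head=1 tape=a_[a]bb_   (C,a)→(B,a,left)
state=B head=0 tape=a[_]abb_
At halt the head is at cell 0.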